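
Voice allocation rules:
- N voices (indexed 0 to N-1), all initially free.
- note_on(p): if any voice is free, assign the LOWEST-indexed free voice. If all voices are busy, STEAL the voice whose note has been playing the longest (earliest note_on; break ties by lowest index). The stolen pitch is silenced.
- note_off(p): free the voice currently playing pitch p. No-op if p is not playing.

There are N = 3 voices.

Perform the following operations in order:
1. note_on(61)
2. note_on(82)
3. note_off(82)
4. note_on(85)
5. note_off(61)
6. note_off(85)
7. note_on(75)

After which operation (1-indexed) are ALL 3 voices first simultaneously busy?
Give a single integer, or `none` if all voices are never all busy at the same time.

Op 1: note_on(61): voice 0 is free -> assigned | voices=[61 - -]
Op 2: note_on(82): voice 1 is free -> assigned | voices=[61 82 -]
Op 3: note_off(82): free voice 1 | voices=[61 - -]
Op 4: note_on(85): voice 1 is free -> assigned | voices=[61 85 -]
Op 5: note_off(61): free voice 0 | voices=[- 85 -]
Op 6: note_off(85): free voice 1 | voices=[- - -]
Op 7: note_on(75): voice 0 is free -> assigned | voices=[75 - -]

Answer: none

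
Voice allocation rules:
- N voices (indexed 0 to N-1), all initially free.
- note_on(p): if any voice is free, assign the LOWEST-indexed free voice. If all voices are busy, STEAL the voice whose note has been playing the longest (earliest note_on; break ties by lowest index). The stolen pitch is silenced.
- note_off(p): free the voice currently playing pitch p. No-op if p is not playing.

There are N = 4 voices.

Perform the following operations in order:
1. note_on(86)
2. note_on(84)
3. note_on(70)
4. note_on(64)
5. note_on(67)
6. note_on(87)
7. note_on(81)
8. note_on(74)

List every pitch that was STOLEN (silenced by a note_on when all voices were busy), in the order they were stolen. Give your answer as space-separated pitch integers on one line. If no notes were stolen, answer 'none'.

Answer: 86 84 70 64

Derivation:
Op 1: note_on(86): voice 0 is free -> assigned | voices=[86 - - -]
Op 2: note_on(84): voice 1 is free -> assigned | voices=[86 84 - -]
Op 3: note_on(70): voice 2 is free -> assigned | voices=[86 84 70 -]
Op 4: note_on(64): voice 3 is free -> assigned | voices=[86 84 70 64]
Op 5: note_on(67): all voices busy, STEAL voice 0 (pitch 86, oldest) -> assign | voices=[67 84 70 64]
Op 6: note_on(87): all voices busy, STEAL voice 1 (pitch 84, oldest) -> assign | voices=[67 87 70 64]
Op 7: note_on(81): all voices busy, STEAL voice 2 (pitch 70, oldest) -> assign | voices=[67 87 81 64]
Op 8: note_on(74): all voices busy, STEAL voice 3 (pitch 64, oldest) -> assign | voices=[67 87 81 74]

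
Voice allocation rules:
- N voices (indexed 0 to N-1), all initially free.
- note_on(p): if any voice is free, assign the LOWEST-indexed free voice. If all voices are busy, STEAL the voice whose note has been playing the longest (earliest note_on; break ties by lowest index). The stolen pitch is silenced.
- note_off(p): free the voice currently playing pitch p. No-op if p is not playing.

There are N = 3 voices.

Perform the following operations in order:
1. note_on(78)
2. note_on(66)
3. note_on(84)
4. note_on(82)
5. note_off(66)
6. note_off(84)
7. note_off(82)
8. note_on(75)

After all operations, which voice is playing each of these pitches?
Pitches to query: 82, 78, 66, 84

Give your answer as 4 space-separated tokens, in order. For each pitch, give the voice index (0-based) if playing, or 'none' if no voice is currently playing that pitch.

Answer: none none none none

Derivation:
Op 1: note_on(78): voice 0 is free -> assigned | voices=[78 - -]
Op 2: note_on(66): voice 1 is free -> assigned | voices=[78 66 -]
Op 3: note_on(84): voice 2 is free -> assigned | voices=[78 66 84]
Op 4: note_on(82): all voices busy, STEAL voice 0 (pitch 78, oldest) -> assign | voices=[82 66 84]
Op 5: note_off(66): free voice 1 | voices=[82 - 84]
Op 6: note_off(84): free voice 2 | voices=[82 - -]
Op 7: note_off(82): free voice 0 | voices=[- - -]
Op 8: note_on(75): voice 0 is free -> assigned | voices=[75 - -]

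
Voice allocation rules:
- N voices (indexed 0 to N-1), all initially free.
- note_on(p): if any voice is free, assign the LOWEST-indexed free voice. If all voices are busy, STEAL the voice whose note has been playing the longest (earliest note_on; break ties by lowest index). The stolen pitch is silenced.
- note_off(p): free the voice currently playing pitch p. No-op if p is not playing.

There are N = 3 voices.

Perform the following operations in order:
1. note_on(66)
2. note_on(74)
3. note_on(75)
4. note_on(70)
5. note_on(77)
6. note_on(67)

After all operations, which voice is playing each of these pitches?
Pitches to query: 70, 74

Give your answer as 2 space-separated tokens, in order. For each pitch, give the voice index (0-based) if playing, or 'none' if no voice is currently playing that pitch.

Answer: 0 none

Derivation:
Op 1: note_on(66): voice 0 is free -> assigned | voices=[66 - -]
Op 2: note_on(74): voice 1 is free -> assigned | voices=[66 74 -]
Op 3: note_on(75): voice 2 is free -> assigned | voices=[66 74 75]
Op 4: note_on(70): all voices busy, STEAL voice 0 (pitch 66, oldest) -> assign | voices=[70 74 75]
Op 5: note_on(77): all voices busy, STEAL voice 1 (pitch 74, oldest) -> assign | voices=[70 77 75]
Op 6: note_on(67): all voices busy, STEAL voice 2 (pitch 75, oldest) -> assign | voices=[70 77 67]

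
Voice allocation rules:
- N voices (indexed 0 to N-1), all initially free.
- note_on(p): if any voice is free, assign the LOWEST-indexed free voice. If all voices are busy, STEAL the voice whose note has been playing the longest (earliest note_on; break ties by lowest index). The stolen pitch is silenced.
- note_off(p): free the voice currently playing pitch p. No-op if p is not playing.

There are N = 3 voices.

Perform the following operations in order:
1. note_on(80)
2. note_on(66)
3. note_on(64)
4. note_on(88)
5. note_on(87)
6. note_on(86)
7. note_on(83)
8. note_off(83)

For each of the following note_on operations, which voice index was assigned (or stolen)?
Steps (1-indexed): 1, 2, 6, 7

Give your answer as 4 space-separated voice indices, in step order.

Answer: 0 1 2 0

Derivation:
Op 1: note_on(80): voice 0 is free -> assigned | voices=[80 - -]
Op 2: note_on(66): voice 1 is free -> assigned | voices=[80 66 -]
Op 3: note_on(64): voice 2 is free -> assigned | voices=[80 66 64]
Op 4: note_on(88): all voices busy, STEAL voice 0 (pitch 80, oldest) -> assign | voices=[88 66 64]
Op 5: note_on(87): all voices busy, STEAL voice 1 (pitch 66, oldest) -> assign | voices=[88 87 64]
Op 6: note_on(86): all voices busy, STEAL voice 2 (pitch 64, oldest) -> assign | voices=[88 87 86]
Op 7: note_on(83): all voices busy, STEAL voice 0 (pitch 88, oldest) -> assign | voices=[83 87 86]
Op 8: note_off(83): free voice 0 | voices=[- 87 86]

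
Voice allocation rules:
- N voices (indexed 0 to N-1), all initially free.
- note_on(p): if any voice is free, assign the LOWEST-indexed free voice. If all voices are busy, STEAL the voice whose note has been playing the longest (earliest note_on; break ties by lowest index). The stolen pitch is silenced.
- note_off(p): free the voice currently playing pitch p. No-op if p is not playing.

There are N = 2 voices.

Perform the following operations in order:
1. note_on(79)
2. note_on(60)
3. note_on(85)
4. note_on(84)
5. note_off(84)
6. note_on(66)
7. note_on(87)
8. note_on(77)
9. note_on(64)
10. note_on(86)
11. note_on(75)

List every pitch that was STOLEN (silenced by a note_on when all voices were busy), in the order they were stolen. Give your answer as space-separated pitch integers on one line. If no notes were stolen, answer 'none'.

Op 1: note_on(79): voice 0 is free -> assigned | voices=[79 -]
Op 2: note_on(60): voice 1 is free -> assigned | voices=[79 60]
Op 3: note_on(85): all voices busy, STEAL voice 0 (pitch 79, oldest) -> assign | voices=[85 60]
Op 4: note_on(84): all voices busy, STEAL voice 1 (pitch 60, oldest) -> assign | voices=[85 84]
Op 5: note_off(84): free voice 1 | voices=[85 -]
Op 6: note_on(66): voice 1 is free -> assigned | voices=[85 66]
Op 7: note_on(87): all voices busy, STEAL voice 0 (pitch 85, oldest) -> assign | voices=[87 66]
Op 8: note_on(77): all voices busy, STEAL voice 1 (pitch 66, oldest) -> assign | voices=[87 77]
Op 9: note_on(64): all voices busy, STEAL voice 0 (pitch 87, oldest) -> assign | voices=[64 77]
Op 10: note_on(86): all voices busy, STEAL voice 1 (pitch 77, oldest) -> assign | voices=[64 86]
Op 11: note_on(75): all voices busy, STEAL voice 0 (pitch 64, oldest) -> assign | voices=[75 86]

Answer: 79 60 85 66 87 77 64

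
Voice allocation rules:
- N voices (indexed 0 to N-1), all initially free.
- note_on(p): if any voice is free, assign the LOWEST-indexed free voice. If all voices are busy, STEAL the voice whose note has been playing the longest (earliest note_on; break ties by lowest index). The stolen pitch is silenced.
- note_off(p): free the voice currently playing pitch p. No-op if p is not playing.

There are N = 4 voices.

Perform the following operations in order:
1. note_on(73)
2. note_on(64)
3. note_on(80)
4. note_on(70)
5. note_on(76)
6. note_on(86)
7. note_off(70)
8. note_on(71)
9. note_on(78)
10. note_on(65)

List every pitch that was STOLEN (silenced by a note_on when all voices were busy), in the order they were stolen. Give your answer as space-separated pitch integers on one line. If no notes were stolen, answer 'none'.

Op 1: note_on(73): voice 0 is free -> assigned | voices=[73 - - -]
Op 2: note_on(64): voice 1 is free -> assigned | voices=[73 64 - -]
Op 3: note_on(80): voice 2 is free -> assigned | voices=[73 64 80 -]
Op 4: note_on(70): voice 3 is free -> assigned | voices=[73 64 80 70]
Op 5: note_on(76): all voices busy, STEAL voice 0 (pitch 73, oldest) -> assign | voices=[76 64 80 70]
Op 6: note_on(86): all voices busy, STEAL voice 1 (pitch 64, oldest) -> assign | voices=[76 86 80 70]
Op 7: note_off(70): free voice 3 | voices=[76 86 80 -]
Op 8: note_on(71): voice 3 is free -> assigned | voices=[76 86 80 71]
Op 9: note_on(78): all voices busy, STEAL voice 2 (pitch 80, oldest) -> assign | voices=[76 86 78 71]
Op 10: note_on(65): all voices busy, STEAL voice 0 (pitch 76, oldest) -> assign | voices=[65 86 78 71]

Answer: 73 64 80 76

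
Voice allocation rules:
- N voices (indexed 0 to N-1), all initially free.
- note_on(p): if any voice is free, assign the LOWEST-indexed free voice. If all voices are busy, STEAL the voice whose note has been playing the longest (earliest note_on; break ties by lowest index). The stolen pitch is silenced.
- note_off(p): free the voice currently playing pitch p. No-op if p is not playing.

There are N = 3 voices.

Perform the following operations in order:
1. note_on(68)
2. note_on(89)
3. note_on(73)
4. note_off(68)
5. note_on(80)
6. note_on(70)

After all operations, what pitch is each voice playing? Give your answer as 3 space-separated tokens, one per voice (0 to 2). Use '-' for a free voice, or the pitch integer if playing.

Answer: 80 70 73

Derivation:
Op 1: note_on(68): voice 0 is free -> assigned | voices=[68 - -]
Op 2: note_on(89): voice 1 is free -> assigned | voices=[68 89 -]
Op 3: note_on(73): voice 2 is free -> assigned | voices=[68 89 73]
Op 4: note_off(68): free voice 0 | voices=[- 89 73]
Op 5: note_on(80): voice 0 is free -> assigned | voices=[80 89 73]
Op 6: note_on(70): all voices busy, STEAL voice 1 (pitch 89, oldest) -> assign | voices=[80 70 73]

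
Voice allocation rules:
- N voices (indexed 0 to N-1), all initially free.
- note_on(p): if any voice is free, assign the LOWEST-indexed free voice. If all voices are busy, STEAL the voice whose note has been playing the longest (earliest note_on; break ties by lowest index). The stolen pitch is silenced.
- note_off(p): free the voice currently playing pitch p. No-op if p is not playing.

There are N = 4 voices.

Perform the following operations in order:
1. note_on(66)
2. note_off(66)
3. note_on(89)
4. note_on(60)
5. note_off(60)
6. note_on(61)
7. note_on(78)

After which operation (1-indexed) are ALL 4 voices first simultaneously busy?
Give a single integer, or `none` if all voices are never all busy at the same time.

Op 1: note_on(66): voice 0 is free -> assigned | voices=[66 - - -]
Op 2: note_off(66): free voice 0 | voices=[- - - -]
Op 3: note_on(89): voice 0 is free -> assigned | voices=[89 - - -]
Op 4: note_on(60): voice 1 is free -> assigned | voices=[89 60 - -]
Op 5: note_off(60): free voice 1 | voices=[89 - - -]
Op 6: note_on(61): voice 1 is free -> assigned | voices=[89 61 - -]
Op 7: note_on(78): voice 2 is free -> assigned | voices=[89 61 78 -]

Answer: none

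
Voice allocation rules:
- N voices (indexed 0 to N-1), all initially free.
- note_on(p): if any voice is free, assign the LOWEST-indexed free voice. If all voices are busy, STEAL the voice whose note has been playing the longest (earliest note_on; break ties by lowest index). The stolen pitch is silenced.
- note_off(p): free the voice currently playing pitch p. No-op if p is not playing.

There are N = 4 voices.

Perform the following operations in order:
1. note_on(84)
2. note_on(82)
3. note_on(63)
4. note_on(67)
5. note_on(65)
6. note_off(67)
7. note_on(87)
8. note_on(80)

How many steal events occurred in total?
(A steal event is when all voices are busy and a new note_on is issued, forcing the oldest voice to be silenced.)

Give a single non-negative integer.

Answer: 2

Derivation:
Op 1: note_on(84): voice 0 is free -> assigned | voices=[84 - - -]
Op 2: note_on(82): voice 1 is free -> assigned | voices=[84 82 - -]
Op 3: note_on(63): voice 2 is free -> assigned | voices=[84 82 63 -]
Op 4: note_on(67): voice 3 is free -> assigned | voices=[84 82 63 67]
Op 5: note_on(65): all voices busy, STEAL voice 0 (pitch 84, oldest) -> assign | voices=[65 82 63 67]
Op 6: note_off(67): free voice 3 | voices=[65 82 63 -]
Op 7: note_on(87): voice 3 is free -> assigned | voices=[65 82 63 87]
Op 8: note_on(80): all voices busy, STEAL voice 1 (pitch 82, oldest) -> assign | voices=[65 80 63 87]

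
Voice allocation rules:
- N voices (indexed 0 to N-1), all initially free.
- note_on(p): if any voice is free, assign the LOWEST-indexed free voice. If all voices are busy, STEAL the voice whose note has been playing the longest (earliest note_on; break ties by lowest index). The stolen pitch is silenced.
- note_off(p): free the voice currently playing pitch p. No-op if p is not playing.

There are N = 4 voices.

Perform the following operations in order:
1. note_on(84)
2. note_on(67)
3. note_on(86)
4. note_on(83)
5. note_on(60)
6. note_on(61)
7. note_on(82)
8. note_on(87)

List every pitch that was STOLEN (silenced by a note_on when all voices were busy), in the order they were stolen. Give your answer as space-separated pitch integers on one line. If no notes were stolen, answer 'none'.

Op 1: note_on(84): voice 0 is free -> assigned | voices=[84 - - -]
Op 2: note_on(67): voice 1 is free -> assigned | voices=[84 67 - -]
Op 3: note_on(86): voice 2 is free -> assigned | voices=[84 67 86 -]
Op 4: note_on(83): voice 3 is free -> assigned | voices=[84 67 86 83]
Op 5: note_on(60): all voices busy, STEAL voice 0 (pitch 84, oldest) -> assign | voices=[60 67 86 83]
Op 6: note_on(61): all voices busy, STEAL voice 1 (pitch 67, oldest) -> assign | voices=[60 61 86 83]
Op 7: note_on(82): all voices busy, STEAL voice 2 (pitch 86, oldest) -> assign | voices=[60 61 82 83]
Op 8: note_on(87): all voices busy, STEAL voice 3 (pitch 83, oldest) -> assign | voices=[60 61 82 87]

Answer: 84 67 86 83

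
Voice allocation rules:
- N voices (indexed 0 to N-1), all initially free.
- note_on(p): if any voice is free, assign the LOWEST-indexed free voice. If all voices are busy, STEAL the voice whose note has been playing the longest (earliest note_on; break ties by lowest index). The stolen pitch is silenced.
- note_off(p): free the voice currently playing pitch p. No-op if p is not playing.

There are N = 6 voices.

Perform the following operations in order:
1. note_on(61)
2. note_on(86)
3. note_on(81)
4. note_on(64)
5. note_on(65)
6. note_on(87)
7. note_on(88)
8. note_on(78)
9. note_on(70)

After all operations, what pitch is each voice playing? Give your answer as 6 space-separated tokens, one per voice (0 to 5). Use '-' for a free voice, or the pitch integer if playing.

Op 1: note_on(61): voice 0 is free -> assigned | voices=[61 - - - - -]
Op 2: note_on(86): voice 1 is free -> assigned | voices=[61 86 - - - -]
Op 3: note_on(81): voice 2 is free -> assigned | voices=[61 86 81 - - -]
Op 4: note_on(64): voice 3 is free -> assigned | voices=[61 86 81 64 - -]
Op 5: note_on(65): voice 4 is free -> assigned | voices=[61 86 81 64 65 -]
Op 6: note_on(87): voice 5 is free -> assigned | voices=[61 86 81 64 65 87]
Op 7: note_on(88): all voices busy, STEAL voice 0 (pitch 61, oldest) -> assign | voices=[88 86 81 64 65 87]
Op 8: note_on(78): all voices busy, STEAL voice 1 (pitch 86, oldest) -> assign | voices=[88 78 81 64 65 87]
Op 9: note_on(70): all voices busy, STEAL voice 2 (pitch 81, oldest) -> assign | voices=[88 78 70 64 65 87]

Answer: 88 78 70 64 65 87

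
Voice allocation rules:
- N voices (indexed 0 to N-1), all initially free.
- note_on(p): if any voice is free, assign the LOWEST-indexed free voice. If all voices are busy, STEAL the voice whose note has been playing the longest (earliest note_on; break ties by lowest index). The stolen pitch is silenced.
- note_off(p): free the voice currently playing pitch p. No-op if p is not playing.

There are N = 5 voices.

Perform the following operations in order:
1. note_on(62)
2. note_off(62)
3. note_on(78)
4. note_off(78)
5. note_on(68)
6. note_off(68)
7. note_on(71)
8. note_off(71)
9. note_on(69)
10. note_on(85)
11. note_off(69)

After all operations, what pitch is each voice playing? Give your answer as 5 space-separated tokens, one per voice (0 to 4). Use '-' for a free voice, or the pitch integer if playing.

Answer: - 85 - - -

Derivation:
Op 1: note_on(62): voice 0 is free -> assigned | voices=[62 - - - -]
Op 2: note_off(62): free voice 0 | voices=[- - - - -]
Op 3: note_on(78): voice 0 is free -> assigned | voices=[78 - - - -]
Op 4: note_off(78): free voice 0 | voices=[- - - - -]
Op 5: note_on(68): voice 0 is free -> assigned | voices=[68 - - - -]
Op 6: note_off(68): free voice 0 | voices=[- - - - -]
Op 7: note_on(71): voice 0 is free -> assigned | voices=[71 - - - -]
Op 8: note_off(71): free voice 0 | voices=[- - - - -]
Op 9: note_on(69): voice 0 is free -> assigned | voices=[69 - - - -]
Op 10: note_on(85): voice 1 is free -> assigned | voices=[69 85 - - -]
Op 11: note_off(69): free voice 0 | voices=[- 85 - - -]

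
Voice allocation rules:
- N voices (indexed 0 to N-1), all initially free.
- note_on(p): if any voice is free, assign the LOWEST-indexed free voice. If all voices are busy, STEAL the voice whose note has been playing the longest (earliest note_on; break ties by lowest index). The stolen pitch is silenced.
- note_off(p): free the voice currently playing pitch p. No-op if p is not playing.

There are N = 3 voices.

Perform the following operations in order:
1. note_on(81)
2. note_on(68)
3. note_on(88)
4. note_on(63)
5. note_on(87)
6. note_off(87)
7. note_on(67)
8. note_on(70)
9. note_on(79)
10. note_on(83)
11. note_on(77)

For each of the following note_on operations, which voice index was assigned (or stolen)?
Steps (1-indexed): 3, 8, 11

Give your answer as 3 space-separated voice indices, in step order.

Op 1: note_on(81): voice 0 is free -> assigned | voices=[81 - -]
Op 2: note_on(68): voice 1 is free -> assigned | voices=[81 68 -]
Op 3: note_on(88): voice 2 is free -> assigned | voices=[81 68 88]
Op 4: note_on(63): all voices busy, STEAL voice 0 (pitch 81, oldest) -> assign | voices=[63 68 88]
Op 5: note_on(87): all voices busy, STEAL voice 1 (pitch 68, oldest) -> assign | voices=[63 87 88]
Op 6: note_off(87): free voice 1 | voices=[63 - 88]
Op 7: note_on(67): voice 1 is free -> assigned | voices=[63 67 88]
Op 8: note_on(70): all voices busy, STEAL voice 2 (pitch 88, oldest) -> assign | voices=[63 67 70]
Op 9: note_on(79): all voices busy, STEAL voice 0 (pitch 63, oldest) -> assign | voices=[79 67 70]
Op 10: note_on(83): all voices busy, STEAL voice 1 (pitch 67, oldest) -> assign | voices=[79 83 70]
Op 11: note_on(77): all voices busy, STEAL voice 2 (pitch 70, oldest) -> assign | voices=[79 83 77]

Answer: 2 2 2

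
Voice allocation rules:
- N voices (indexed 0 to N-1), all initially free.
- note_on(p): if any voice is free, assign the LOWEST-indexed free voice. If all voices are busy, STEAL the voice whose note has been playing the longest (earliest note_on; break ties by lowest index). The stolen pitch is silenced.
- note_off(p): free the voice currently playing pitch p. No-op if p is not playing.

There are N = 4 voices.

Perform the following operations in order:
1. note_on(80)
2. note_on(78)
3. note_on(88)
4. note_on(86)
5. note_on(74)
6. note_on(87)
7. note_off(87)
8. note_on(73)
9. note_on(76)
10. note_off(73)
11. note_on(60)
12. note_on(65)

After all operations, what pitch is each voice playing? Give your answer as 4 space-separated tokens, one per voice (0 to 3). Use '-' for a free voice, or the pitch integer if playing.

Op 1: note_on(80): voice 0 is free -> assigned | voices=[80 - - -]
Op 2: note_on(78): voice 1 is free -> assigned | voices=[80 78 - -]
Op 3: note_on(88): voice 2 is free -> assigned | voices=[80 78 88 -]
Op 4: note_on(86): voice 3 is free -> assigned | voices=[80 78 88 86]
Op 5: note_on(74): all voices busy, STEAL voice 0 (pitch 80, oldest) -> assign | voices=[74 78 88 86]
Op 6: note_on(87): all voices busy, STEAL voice 1 (pitch 78, oldest) -> assign | voices=[74 87 88 86]
Op 7: note_off(87): free voice 1 | voices=[74 - 88 86]
Op 8: note_on(73): voice 1 is free -> assigned | voices=[74 73 88 86]
Op 9: note_on(76): all voices busy, STEAL voice 2 (pitch 88, oldest) -> assign | voices=[74 73 76 86]
Op 10: note_off(73): free voice 1 | voices=[74 - 76 86]
Op 11: note_on(60): voice 1 is free -> assigned | voices=[74 60 76 86]
Op 12: note_on(65): all voices busy, STEAL voice 3 (pitch 86, oldest) -> assign | voices=[74 60 76 65]

Answer: 74 60 76 65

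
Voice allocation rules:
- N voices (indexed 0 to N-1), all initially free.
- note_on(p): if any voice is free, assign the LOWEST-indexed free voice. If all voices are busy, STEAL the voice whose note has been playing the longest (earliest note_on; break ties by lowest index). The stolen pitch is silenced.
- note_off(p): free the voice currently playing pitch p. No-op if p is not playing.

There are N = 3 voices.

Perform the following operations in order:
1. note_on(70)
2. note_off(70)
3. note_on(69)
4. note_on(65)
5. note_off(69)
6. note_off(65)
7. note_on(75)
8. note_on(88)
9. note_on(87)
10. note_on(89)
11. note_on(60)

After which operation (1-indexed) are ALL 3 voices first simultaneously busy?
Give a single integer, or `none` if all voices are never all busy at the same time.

Op 1: note_on(70): voice 0 is free -> assigned | voices=[70 - -]
Op 2: note_off(70): free voice 0 | voices=[- - -]
Op 3: note_on(69): voice 0 is free -> assigned | voices=[69 - -]
Op 4: note_on(65): voice 1 is free -> assigned | voices=[69 65 -]
Op 5: note_off(69): free voice 0 | voices=[- 65 -]
Op 6: note_off(65): free voice 1 | voices=[- - -]
Op 7: note_on(75): voice 0 is free -> assigned | voices=[75 - -]
Op 8: note_on(88): voice 1 is free -> assigned | voices=[75 88 -]
Op 9: note_on(87): voice 2 is free -> assigned | voices=[75 88 87]
Op 10: note_on(89): all voices busy, STEAL voice 0 (pitch 75, oldest) -> assign | voices=[89 88 87]
Op 11: note_on(60): all voices busy, STEAL voice 1 (pitch 88, oldest) -> assign | voices=[89 60 87]

Answer: 9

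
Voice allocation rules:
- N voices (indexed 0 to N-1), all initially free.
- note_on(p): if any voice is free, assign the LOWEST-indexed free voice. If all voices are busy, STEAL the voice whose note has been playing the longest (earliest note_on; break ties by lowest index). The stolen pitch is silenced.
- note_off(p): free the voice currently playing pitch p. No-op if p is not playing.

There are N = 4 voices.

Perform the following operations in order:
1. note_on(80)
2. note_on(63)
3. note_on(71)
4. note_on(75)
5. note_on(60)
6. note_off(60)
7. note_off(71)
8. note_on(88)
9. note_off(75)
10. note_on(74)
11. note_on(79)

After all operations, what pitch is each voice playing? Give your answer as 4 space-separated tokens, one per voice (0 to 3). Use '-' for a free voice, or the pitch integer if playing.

Answer: 88 63 74 79

Derivation:
Op 1: note_on(80): voice 0 is free -> assigned | voices=[80 - - -]
Op 2: note_on(63): voice 1 is free -> assigned | voices=[80 63 - -]
Op 3: note_on(71): voice 2 is free -> assigned | voices=[80 63 71 -]
Op 4: note_on(75): voice 3 is free -> assigned | voices=[80 63 71 75]
Op 5: note_on(60): all voices busy, STEAL voice 0 (pitch 80, oldest) -> assign | voices=[60 63 71 75]
Op 6: note_off(60): free voice 0 | voices=[- 63 71 75]
Op 7: note_off(71): free voice 2 | voices=[- 63 - 75]
Op 8: note_on(88): voice 0 is free -> assigned | voices=[88 63 - 75]
Op 9: note_off(75): free voice 3 | voices=[88 63 - -]
Op 10: note_on(74): voice 2 is free -> assigned | voices=[88 63 74 -]
Op 11: note_on(79): voice 3 is free -> assigned | voices=[88 63 74 79]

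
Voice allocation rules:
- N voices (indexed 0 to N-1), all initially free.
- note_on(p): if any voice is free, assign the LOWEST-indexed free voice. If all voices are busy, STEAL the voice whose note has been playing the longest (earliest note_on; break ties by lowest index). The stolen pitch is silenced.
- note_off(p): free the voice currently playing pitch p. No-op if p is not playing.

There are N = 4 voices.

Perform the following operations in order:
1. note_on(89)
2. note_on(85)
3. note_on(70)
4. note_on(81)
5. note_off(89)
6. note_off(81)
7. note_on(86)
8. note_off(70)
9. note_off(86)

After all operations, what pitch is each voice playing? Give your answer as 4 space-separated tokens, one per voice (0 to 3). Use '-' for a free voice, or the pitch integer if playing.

Answer: - 85 - -

Derivation:
Op 1: note_on(89): voice 0 is free -> assigned | voices=[89 - - -]
Op 2: note_on(85): voice 1 is free -> assigned | voices=[89 85 - -]
Op 3: note_on(70): voice 2 is free -> assigned | voices=[89 85 70 -]
Op 4: note_on(81): voice 3 is free -> assigned | voices=[89 85 70 81]
Op 5: note_off(89): free voice 0 | voices=[- 85 70 81]
Op 6: note_off(81): free voice 3 | voices=[- 85 70 -]
Op 7: note_on(86): voice 0 is free -> assigned | voices=[86 85 70 -]
Op 8: note_off(70): free voice 2 | voices=[86 85 - -]
Op 9: note_off(86): free voice 0 | voices=[- 85 - -]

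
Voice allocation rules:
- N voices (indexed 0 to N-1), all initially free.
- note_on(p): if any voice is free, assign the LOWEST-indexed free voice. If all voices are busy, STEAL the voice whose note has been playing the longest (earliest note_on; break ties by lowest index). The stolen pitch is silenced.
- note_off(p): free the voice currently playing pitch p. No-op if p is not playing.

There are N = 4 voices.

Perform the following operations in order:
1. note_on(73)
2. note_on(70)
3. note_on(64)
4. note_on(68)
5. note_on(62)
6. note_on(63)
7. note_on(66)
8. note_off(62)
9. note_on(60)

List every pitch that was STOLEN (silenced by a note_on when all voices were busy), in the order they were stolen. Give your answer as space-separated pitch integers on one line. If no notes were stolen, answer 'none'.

Op 1: note_on(73): voice 0 is free -> assigned | voices=[73 - - -]
Op 2: note_on(70): voice 1 is free -> assigned | voices=[73 70 - -]
Op 3: note_on(64): voice 2 is free -> assigned | voices=[73 70 64 -]
Op 4: note_on(68): voice 3 is free -> assigned | voices=[73 70 64 68]
Op 5: note_on(62): all voices busy, STEAL voice 0 (pitch 73, oldest) -> assign | voices=[62 70 64 68]
Op 6: note_on(63): all voices busy, STEAL voice 1 (pitch 70, oldest) -> assign | voices=[62 63 64 68]
Op 7: note_on(66): all voices busy, STEAL voice 2 (pitch 64, oldest) -> assign | voices=[62 63 66 68]
Op 8: note_off(62): free voice 0 | voices=[- 63 66 68]
Op 9: note_on(60): voice 0 is free -> assigned | voices=[60 63 66 68]

Answer: 73 70 64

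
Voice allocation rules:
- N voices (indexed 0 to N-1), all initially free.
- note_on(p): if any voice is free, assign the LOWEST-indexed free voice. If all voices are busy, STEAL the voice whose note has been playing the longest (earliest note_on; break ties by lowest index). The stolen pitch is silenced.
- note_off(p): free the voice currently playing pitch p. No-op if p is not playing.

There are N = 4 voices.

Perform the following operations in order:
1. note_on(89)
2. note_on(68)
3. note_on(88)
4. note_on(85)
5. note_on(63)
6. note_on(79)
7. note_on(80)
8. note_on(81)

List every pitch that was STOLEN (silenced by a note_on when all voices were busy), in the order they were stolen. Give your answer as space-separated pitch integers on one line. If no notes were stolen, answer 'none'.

Op 1: note_on(89): voice 0 is free -> assigned | voices=[89 - - -]
Op 2: note_on(68): voice 1 is free -> assigned | voices=[89 68 - -]
Op 3: note_on(88): voice 2 is free -> assigned | voices=[89 68 88 -]
Op 4: note_on(85): voice 3 is free -> assigned | voices=[89 68 88 85]
Op 5: note_on(63): all voices busy, STEAL voice 0 (pitch 89, oldest) -> assign | voices=[63 68 88 85]
Op 6: note_on(79): all voices busy, STEAL voice 1 (pitch 68, oldest) -> assign | voices=[63 79 88 85]
Op 7: note_on(80): all voices busy, STEAL voice 2 (pitch 88, oldest) -> assign | voices=[63 79 80 85]
Op 8: note_on(81): all voices busy, STEAL voice 3 (pitch 85, oldest) -> assign | voices=[63 79 80 81]

Answer: 89 68 88 85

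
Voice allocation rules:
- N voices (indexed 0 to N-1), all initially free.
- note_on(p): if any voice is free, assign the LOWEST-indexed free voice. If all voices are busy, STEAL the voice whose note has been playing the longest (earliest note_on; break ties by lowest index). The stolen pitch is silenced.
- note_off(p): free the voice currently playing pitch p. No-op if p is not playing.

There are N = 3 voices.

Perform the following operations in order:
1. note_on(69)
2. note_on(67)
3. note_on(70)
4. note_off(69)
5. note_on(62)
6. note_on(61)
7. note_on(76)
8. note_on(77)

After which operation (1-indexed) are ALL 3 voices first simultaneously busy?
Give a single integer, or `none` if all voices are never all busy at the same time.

Op 1: note_on(69): voice 0 is free -> assigned | voices=[69 - -]
Op 2: note_on(67): voice 1 is free -> assigned | voices=[69 67 -]
Op 3: note_on(70): voice 2 is free -> assigned | voices=[69 67 70]
Op 4: note_off(69): free voice 0 | voices=[- 67 70]
Op 5: note_on(62): voice 0 is free -> assigned | voices=[62 67 70]
Op 6: note_on(61): all voices busy, STEAL voice 1 (pitch 67, oldest) -> assign | voices=[62 61 70]
Op 7: note_on(76): all voices busy, STEAL voice 2 (pitch 70, oldest) -> assign | voices=[62 61 76]
Op 8: note_on(77): all voices busy, STEAL voice 0 (pitch 62, oldest) -> assign | voices=[77 61 76]

Answer: 3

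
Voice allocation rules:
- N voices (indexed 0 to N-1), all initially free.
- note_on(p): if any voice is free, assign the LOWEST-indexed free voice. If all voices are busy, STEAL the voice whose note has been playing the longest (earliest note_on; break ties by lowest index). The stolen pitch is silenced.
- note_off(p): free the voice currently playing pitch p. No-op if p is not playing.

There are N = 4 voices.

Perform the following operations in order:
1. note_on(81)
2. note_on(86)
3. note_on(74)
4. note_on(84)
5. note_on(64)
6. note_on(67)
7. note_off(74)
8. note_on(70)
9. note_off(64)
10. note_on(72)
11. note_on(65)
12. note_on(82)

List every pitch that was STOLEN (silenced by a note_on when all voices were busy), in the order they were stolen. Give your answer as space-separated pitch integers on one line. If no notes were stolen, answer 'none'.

Op 1: note_on(81): voice 0 is free -> assigned | voices=[81 - - -]
Op 2: note_on(86): voice 1 is free -> assigned | voices=[81 86 - -]
Op 3: note_on(74): voice 2 is free -> assigned | voices=[81 86 74 -]
Op 4: note_on(84): voice 3 is free -> assigned | voices=[81 86 74 84]
Op 5: note_on(64): all voices busy, STEAL voice 0 (pitch 81, oldest) -> assign | voices=[64 86 74 84]
Op 6: note_on(67): all voices busy, STEAL voice 1 (pitch 86, oldest) -> assign | voices=[64 67 74 84]
Op 7: note_off(74): free voice 2 | voices=[64 67 - 84]
Op 8: note_on(70): voice 2 is free -> assigned | voices=[64 67 70 84]
Op 9: note_off(64): free voice 0 | voices=[- 67 70 84]
Op 10: note_on(72): voice 0 is free -> assigned | voices=[72 67 70 84]
Op 11: note_on(65): all voices busy, STEAL voice 3 (pitch 84, oldest) -> assign | voices=[72 67 70 65]
Op 12: note_on(82): all voices busy, STEAL voice 1 (pitch 67, oldest) -> assign | voices=[72 82 70 65]

Answer: 81 86 84 67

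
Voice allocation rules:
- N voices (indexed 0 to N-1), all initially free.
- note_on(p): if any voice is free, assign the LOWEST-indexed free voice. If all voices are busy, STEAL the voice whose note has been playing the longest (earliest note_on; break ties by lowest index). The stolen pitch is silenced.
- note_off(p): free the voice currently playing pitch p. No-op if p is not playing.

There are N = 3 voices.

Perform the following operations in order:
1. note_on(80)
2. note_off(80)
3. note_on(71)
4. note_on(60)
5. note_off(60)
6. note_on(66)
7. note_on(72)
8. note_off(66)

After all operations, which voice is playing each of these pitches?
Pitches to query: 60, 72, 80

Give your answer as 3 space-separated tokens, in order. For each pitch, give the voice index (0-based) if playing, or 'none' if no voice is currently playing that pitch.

Op 1: note_on(80): voice 0 is free -> assigned | voices=[80 - -]
Op 2: note_off(80): free voice 0 | voices=[- - -]
Op 3: note_on(71): voice 0 is free -> assigned | voices=[71 - -]
Op 4: note_on(60): voice 1 is free -> assigned | voices=[71 60 -]
Op 5: note_off(60): free voice 1 | voices=[71 - -]
Op 6: note_on(66): voice 1 is free -> assigned | voices=[71 66 -]
Op 7: note_on(72): voice 2 is free -> assigned | voices=[71 66 72]
Op 8: note_off(66): free voice 1 | voices=[71 - 72]

Answer: none 2 none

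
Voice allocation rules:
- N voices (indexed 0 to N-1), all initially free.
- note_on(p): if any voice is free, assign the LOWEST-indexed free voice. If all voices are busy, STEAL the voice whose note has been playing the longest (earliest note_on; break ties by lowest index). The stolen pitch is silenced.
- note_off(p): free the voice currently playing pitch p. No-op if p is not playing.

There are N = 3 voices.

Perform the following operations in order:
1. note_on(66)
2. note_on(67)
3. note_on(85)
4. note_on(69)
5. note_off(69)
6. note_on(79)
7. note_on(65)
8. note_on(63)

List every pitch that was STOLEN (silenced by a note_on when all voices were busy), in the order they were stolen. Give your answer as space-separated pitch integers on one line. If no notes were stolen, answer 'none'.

Answer: 66 67 85

Derivation:
Op 1: note_on(66): voice 0 is free -> assigned | voices=[66 - -]
Op 2: note_on(67): voice 1 is free -> assigned | voices=[66 67 -]
Op 3: note_on(85): voice 2 is free -> assigned | voices=[66 67 85]
Op 4: note_on(69): all voices busy, STEAL voice 0 (pitch 66, oldest) -> assign | voices=[69 67 85]
Op 5: note_off(69): free voice 0 | voices=[- 67 85]
Op 6: note_on(79): voice 0 is free -> assigned | voices=[79 67 85]
Op 7: note_on(65): all voices busy, STEAL voice 1 (pitch 67, oldest) -> assign | voices=[79 65 85]
Op 8: note_on(63): all voices busy, STEAL voice 2 (pitch 85, oldest) -> assign | voices=[79 65 63]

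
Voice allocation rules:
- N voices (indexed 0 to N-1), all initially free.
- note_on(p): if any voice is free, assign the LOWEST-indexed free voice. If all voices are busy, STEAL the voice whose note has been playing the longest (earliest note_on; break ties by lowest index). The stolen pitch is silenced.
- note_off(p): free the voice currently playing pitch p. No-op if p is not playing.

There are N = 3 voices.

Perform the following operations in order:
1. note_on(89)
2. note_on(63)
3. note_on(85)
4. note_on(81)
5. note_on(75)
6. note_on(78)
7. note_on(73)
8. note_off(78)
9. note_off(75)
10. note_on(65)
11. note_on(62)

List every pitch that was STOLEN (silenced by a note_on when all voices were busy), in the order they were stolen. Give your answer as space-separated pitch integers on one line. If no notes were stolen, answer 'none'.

Answer: 89 63 85 81

Derivation:
Op 1: note_on(89): voice 0 is free -> assigned | voices=[89 - -]
Op 2: note_on(63): voice 1 is free -> assigned | voices=[89 63 -]
Op 3: note_on(85): voice 2 is free -> assigned | voices=[89 63 85]
Op 4: note_on(81): all voices busy, STEAL voice 0 (pitch 89, oldest) -> assign | voices=[81 63 85]
Op 5: note_on(75): all voices busy, STEAL voice 1 (pitch 63, oldest) -> assign | voices=[81 75 85]
Op 6: note_on(78): all voices busy, STEAL voice 2 (pitch 85, oldest) -> assign | voices=[81 75 78]
Op 7: note_on(73): all voices busy, STEAL voice 0 (pitch 81, oldest) -> assign | voices=[73 75 78]
Op 8: note_off(78): free voice 2 | voices=[73 75 -]
Op 9: note_off(75): free voice 1 | voices=[73 - -]
Op 10: note_on(65): voice 1 is free -> assigned | voices=[73 65 -]
Op 11: note_on(62): voice 2 is free -> assigned | voices=[73 65 62]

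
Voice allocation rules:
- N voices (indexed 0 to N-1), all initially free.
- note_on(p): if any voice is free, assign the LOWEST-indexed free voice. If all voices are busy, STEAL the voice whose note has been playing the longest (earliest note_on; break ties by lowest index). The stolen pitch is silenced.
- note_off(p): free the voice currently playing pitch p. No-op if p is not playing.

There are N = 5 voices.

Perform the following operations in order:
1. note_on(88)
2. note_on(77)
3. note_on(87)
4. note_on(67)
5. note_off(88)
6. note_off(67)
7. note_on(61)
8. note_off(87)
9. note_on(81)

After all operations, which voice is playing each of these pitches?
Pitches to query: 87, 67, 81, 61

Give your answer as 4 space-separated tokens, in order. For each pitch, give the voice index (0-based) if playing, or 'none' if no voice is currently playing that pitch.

Answer: none none 2 0

Derivation:
Op 1: note_on(88): voice 0 is free -> assigned | voices=[88 - - - -]
Op 2: note_on(77): voice 1 is free -> assigned | voices=[88 77 - - -]
Op 3: note_on(87): voice 2 is free -> assigned | voices=[88 77 87 - -]
Op 4: note_on(67): voice 3 is free -> assigned | voices=[88 77 87 67 -]
Op 5: note_off(88): free voice 0 | voices=[- 77 87 67 -]
Op 6: note_off(67): free voice 3 | voices=[- 77 87 - -]
Op 7: note_on(61): voice 0 is free -> assigned | voices=[61 77 87 - -]
Op 8: note_off(87): free voice 2 | voices=[61 77 - - -]
Op 9: note_on(81): voice 2 is free -> assigned | voices=[61 77 81 - -]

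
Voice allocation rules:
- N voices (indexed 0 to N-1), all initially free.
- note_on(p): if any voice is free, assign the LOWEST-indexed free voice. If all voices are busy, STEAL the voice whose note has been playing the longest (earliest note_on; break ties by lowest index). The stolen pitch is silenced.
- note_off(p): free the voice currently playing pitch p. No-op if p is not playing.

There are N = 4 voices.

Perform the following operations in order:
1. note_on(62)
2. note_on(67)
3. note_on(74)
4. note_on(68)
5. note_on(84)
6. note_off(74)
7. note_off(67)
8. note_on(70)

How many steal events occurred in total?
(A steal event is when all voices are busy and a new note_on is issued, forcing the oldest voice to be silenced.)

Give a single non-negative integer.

Op 1: note_on(62): voice 0 is free -> assigned | voices=[62 - - -]
Op 2: note_on(67): voice 1 is free -> assigned | voices=[62 67 - -]
Op 3: note_on(74): voice 2 is free -> assigned | voices=[62 67 74 -]
Op 4: note_on(68): voice 3 is free -> assigned | voices=[62 67 74 68]
Op 5: note_on(84): all voices busy, STEAL voice 0 (pitch 62, oldest) -> assign | voices=[84 67 74 68]
Op 6: note_off(74): free voice 2 | voices=[84 67 - 68]
Op 7: note_off(67): free voice 1 | voices=[84 - - 68]
Op 8: note_on(70): voice 1 is free -> assigned | voices=[84 70 - 68]

Answer: 1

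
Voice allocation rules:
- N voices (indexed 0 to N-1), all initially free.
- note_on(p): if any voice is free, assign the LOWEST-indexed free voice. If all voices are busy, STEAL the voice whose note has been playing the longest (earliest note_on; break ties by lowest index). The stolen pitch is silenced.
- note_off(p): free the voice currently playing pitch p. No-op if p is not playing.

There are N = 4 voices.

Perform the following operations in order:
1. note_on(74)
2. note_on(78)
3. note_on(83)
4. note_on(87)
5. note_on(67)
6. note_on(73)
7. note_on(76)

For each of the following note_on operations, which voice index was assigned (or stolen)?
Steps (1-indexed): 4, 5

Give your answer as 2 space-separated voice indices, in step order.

Answer: 3 0

Derivation:
Op 1: note_on(74): voice 0 is free -> assigned | voices=[74 - - -]
Op 2: note_on(78): voice 1 is free -> assigned | voices=[74 78 - -]
Op 3: note_on(83): voice 2 is free -> assigned | voices=[74 78 83 -]
Op 4: note_on(87): voice 3 is free -> assigned | voices=[74 78 83 87]
Op 5: note_on(67): all voices busy, STEAL voice 0 (pitch 74, oldest) -> assign | voices=[67 78 83 87]
Op 6: note_on(73): all voices busy, STEAL voice 1 (pitch 78, oldest) -> assign | voices=[67 73 83 87]
Op 7: note_on(76): all voices busy, STEAL voice 2 (pitch 83, oldest) -> assign | voices=[67 73 76 87]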